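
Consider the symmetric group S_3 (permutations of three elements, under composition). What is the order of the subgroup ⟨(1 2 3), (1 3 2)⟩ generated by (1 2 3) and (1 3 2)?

3

|⟨(1 2 3)⟩| = 3 and |⟨(1 3 2)⟩| = 3, so |H| is a multiple of lcm(3, 3) = 3 and divides |G| = 6.
Closing under the operation: H = {e, (1 2 3), (1 3 2)}, so |H| = 3.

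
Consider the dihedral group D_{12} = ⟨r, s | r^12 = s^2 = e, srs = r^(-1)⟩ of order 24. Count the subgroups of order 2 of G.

13

|G| = 24 and 2 | 24, so subgroups of order 2 are possible by Lagrange.
The subgroups of order 2 are: {e, r^10s}; {e, r^11s}; {e, r^2s}; {e, r^3s}; … (13 in all).
So G has 13 subgroups of order 2.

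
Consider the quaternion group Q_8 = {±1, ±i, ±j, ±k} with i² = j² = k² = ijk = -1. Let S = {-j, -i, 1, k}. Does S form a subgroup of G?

No

-i ∈ S but its inverse i ∉ S, so S is not a subgroup.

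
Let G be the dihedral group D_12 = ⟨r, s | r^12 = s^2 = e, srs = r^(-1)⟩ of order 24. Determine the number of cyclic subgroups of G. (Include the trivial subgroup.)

18

Each element a generates a cyclic subgroup ⟨a⟩; distinct elements may generate the same one (a cyclic group of order d has φ(d) generators).
Cyclic subgroups by order — order 1: 1; order 2: 13; order 3: 1; order 4: 1; order 6: 1; order 12: 1.
Total: 18.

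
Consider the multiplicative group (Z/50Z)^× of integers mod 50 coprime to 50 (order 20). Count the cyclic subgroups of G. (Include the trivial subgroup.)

6

A cyclic subgroup of order d is generated by each of its φ(d) elements of order d, so the cyclic subgroups of order d number (#elements of order d)/φ(d).
Cyclic subgroups by order — order 1: 1; order 2: 1; order 4: 1; order 5: 1; order 10: 1; order 20: 1.
Total: 6.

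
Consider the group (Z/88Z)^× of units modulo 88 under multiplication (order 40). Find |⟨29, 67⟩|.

20

|⟨29⟩| = 10 and |⟨67⟩| = 2, so |H| is a multiple of lcm(10, 2) = 10 and divides |G| = 40.
Closing under the operation: H = {1, 3, 7, 9, 13, 21, 25, 27, 29, 39, 49, 59, 61, 63, 67, 75, 79, 81, 85, 87}, so |H| = 20.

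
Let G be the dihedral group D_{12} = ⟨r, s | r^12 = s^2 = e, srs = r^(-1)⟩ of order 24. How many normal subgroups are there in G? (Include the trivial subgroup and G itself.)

9

G has 34 subgroups. Checking conjugation-invariance by order — order 1: 1/1 normal; order 2: 1/13 normal; order 3: 1/1 normal; order 4: 1/7 normal; order 6: 1/5 normal; order 8: 0/3 normal; order 12: 3/3 normal; order 24: 1/1 normal.
Total normal subgroups: 9.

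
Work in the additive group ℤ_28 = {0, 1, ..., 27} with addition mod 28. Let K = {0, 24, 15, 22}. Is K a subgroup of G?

24 ∈ K but its inverse 4 ∉ K, so K is not a subgroup.

No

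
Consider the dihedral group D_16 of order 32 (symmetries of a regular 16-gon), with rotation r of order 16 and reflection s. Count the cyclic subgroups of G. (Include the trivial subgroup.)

A cyclic subgroup of order d is generated by each of its φ(d) elements of order d, so the cyclic subgroups of order d number (#elements of order d)/φ(d).
Cyclic subgroups by order — order 1: 1; order 2: 17; order 4: 1; order 8: 1; order 16: 1.
Total: 21.

21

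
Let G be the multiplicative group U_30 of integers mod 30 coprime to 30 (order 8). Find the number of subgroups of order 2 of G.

|G| = 8 and 2 | 8, so subgroups of order 2 are possible by Lagrange.
The subgroups of order 2 are: {1, 11}; {1, 19}; {1, 29}.
So G has 3 subgroups of order 2.

3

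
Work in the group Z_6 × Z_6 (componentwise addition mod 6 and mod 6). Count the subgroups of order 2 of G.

3

|G| = 36 and 2 | 36, so subgroups of order 2 are possible by Lagrange.
The subgroups of order 2 are: {(0,0), (0,3)}; {(0,0), (3,0)}; {(0,0), (3,3)}.
So G has 3 subgroups of order 2.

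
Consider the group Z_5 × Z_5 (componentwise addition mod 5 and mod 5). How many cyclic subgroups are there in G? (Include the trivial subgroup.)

Each element a generates a cyclic subgroup ⟨a⟩; distinct elements may generate the same one (a cyclic group of order d has φ(d) generators).
Cyclic subgroups by order — order 1: 1; order 5: 6.
Total: 7.

7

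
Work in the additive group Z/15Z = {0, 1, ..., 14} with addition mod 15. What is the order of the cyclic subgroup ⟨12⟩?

In Z/15Z, the order of an element a is n/gcd(a, n).
gcd(12, 15) = 3, so |⟨12⟩| = 15/3 = 5.

5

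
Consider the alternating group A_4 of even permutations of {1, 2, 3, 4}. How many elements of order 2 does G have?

The elements of order 2 are: (1 2)(3 4), (1 3)(2 4), (1 4)(2 3).
That's 3.

3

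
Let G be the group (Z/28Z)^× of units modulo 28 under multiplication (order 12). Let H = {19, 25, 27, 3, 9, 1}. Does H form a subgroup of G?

|H| = 6 divides |G| = 12, consistent with Lagrange.
H contains the identity, every element's inverse is in H, and H is closed under ·: it is a subgroup.
In fact H = ⟨3⟩.

Yes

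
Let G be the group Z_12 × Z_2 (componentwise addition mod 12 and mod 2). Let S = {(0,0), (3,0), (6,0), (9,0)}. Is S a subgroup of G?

Yes

|S| = 4 divides |G| = 24, consistent with Lagrange.
S contains the identity, every element's inverse is in S, and S is closed under +: it is a subgroup.
In fact S = ⟨(9,0)⟩.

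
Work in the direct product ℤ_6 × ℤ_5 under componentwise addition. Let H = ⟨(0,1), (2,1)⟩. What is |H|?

15

|⟨(0,1)⟩| = 5 and |⟨(2,1)⟩| = 15, so |H| is a multiple of lcm(5, 15) = 15 and divides |G| = 30.
Closing under the operation: H = {(0,0), (0,1), (0,2), (0,3), (0,4), (2,0), (2,1), (2,2), (2,3), (2,4), (4,0), (4,1), (4,2), (4,3), (4,4)}, so |H| = 15.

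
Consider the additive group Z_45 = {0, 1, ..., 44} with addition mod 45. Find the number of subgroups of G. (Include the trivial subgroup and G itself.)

6

Subgroups of the cyclic group Z_45 correspond bijectively to divisors of 45.
Divisors of 45: 1, 3, 5, 9, 15, 45.
So Z_45 has 6 subgroups.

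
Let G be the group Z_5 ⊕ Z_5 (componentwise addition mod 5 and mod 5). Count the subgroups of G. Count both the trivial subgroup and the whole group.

8

|G| = 25, so by Lagrange every subgroup order divides 25. Divisors: 1, 5, 25.
Subgroups by order — order 1: 1; order 5: 6; order 25: 1.
Total: 1 + 6 + 1 = 8.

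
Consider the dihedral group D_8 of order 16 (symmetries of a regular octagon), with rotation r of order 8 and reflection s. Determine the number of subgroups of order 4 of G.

5

|G| = 16 and 4 | 16, so subgroups of order 4 are possible by Lagrange.
The subgroups of order 4 are: {e, r^2, r^4, r^6}; {e, r^4, r^2s, r^6s}; {e, r^4, r^3s, r^7s}; {e, r^4, s, r^4s}; … (5 in all).
So G has 5 subgroups of order 4.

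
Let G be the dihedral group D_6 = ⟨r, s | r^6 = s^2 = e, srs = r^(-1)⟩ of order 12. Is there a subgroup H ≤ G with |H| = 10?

10 does not divide |G| = 12, so by Lagrange no subgroup of order 10 exists.

No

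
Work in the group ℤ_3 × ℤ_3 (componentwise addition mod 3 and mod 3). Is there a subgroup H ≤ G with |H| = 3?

3 | 9. A subgroup of order 3 is {(0,0), (0,1), (0,2)}.

Yes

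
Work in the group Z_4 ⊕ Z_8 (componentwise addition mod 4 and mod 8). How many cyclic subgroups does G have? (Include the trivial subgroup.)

14

A cyclic subgroup of order d is generated by each of its φ(d) elements of order d, so the cyclic subgroups of order d number (#elements of order d)/φ(d).
Cyclic subgroups by order — order 1: 1; order 2: 3; order 4: 6; order 8: 4.
Total: 14.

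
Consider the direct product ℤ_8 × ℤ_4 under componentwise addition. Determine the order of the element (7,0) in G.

The order of (7,0) in Z_8 × Z_4 is lcm(ord(7) in Z_8, ord(0) in Z_4).
ord(7) = 8 and ord(0) = 1, so |⟨(7,0)⟩| = lcm(8, 1) = 8.

8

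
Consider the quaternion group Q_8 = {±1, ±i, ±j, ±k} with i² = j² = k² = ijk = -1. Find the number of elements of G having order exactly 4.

The elements of order 4 are: i, -i, j, -j, k, -k.
That's 6.

6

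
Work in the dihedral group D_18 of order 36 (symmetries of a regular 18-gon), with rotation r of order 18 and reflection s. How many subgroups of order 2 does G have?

19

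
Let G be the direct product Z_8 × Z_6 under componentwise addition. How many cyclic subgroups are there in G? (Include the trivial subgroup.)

16

Group the elements of G by the cyclic subgroup they generate; each cyclic subgroup of order d accounts for φ(d) elements.
Cyclic subgroups by order — order 1: 1; order 2: 3; order 3: 1; order 4: 2; order 6: 3; order 8: 2; order 12: 2; order 24: 2.
Total: 16.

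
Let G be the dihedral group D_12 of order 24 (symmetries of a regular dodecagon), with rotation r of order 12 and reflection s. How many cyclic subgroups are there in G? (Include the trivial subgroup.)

Each element a generates a cyclic subgroup ⟨a⟩; distinct elements may generate the same one (a cyclic group of order d has φ(d) generators).
Cyclic subgroups by order — order 1: 1; order 2: 13; order 3: 1; order 4: 1; order 6: 1; order 12: 1.
Total: 18.

18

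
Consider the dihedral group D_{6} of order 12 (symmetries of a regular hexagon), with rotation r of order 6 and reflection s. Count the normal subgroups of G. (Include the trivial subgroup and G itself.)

7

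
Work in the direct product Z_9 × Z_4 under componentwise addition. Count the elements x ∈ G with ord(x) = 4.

2

An element (a,b) has order lcm(ord(a), ord(b)); count pairs with lcm equal to 4.
Enumerating gives 2 such elements.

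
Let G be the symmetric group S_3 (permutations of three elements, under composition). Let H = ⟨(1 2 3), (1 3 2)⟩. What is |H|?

|⟨(1 2 3)⟩| = 3 and |⟨(1 3 2)⟩| = 3, so |H| is a multiple of lcm(3, 3) = 3 and divides |G| = 6.
Closing under the operation: H = {e, (1 2 3), (1 3 2)}, so |H| = 3.

3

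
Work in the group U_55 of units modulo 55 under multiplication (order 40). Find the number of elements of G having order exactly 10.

12

Enumerating element orders in G gives 12 elements of order 10.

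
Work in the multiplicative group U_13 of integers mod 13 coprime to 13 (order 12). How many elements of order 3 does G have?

The elements of order 3 are: 3, 9.
That's 2.

2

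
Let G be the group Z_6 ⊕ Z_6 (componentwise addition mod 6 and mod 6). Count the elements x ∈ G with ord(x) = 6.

24

An element (a,b) has order lcm(ord(a), ord(b)); count pairs with lcm equal to 6.
Enumerating gives 24 such elements.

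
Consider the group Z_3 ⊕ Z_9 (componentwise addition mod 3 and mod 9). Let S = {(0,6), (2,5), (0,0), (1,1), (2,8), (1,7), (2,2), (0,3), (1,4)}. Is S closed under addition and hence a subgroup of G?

Yes

|S| = 9 divides |G| = 27, consistent with Lagrange.
S contains the identity, every element's inverse is in S, and S is closed under +: it is a subgroup.
In fact S = ⟨(1,1)⟩.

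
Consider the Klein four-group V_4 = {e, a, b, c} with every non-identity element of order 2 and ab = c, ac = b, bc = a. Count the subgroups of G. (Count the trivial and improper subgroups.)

|G| = 4, so by Lagrange every subgroup order divides 4. Divisors: 1, 2, 4.
Subgroups by order — order 1: 1; order 2: 3; order 4: 1.
Total: 1 + 3 + 1 = 5.

5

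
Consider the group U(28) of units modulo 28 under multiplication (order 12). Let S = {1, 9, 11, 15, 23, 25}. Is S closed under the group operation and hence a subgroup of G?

Yes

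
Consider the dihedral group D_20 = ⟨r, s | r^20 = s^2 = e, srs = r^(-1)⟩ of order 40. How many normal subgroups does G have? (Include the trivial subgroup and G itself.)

G has 48 subgroups. Checking conjugation-invariance by order — order 1: 1/1 normal; order 2: 1/21 normal; order 4: 1/11 normal; order 5: 1/1 normal; order 8: 0/5 normal; order 10: 1/5 normal; order 20: 3/3 normal; order 40: 1/1 normal.
Total normal subgroups: 9.

9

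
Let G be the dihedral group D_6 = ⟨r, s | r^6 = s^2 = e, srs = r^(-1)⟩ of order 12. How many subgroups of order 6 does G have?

3

|G| = 12 and 6 | 12, so subgroups of order 6 are possible by Lagrange.
The subgroups of order 6 are: {e, r, r^2, r^3, r^4, r^5}; {e, r^2, r^4, s, r^2s, r^4s}; {e, r^2, r^4, rs, r^3s, r^5s}.
So G has 3 subgroups of order 6.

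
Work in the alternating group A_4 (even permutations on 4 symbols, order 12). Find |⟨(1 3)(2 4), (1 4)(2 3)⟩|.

|⟨(1 3)(2 4)⟩| = 2 and |⟨(1 4)(2 3)⟩| = 2, so |H| is a multiple of lcm(2, 2) = 2 and divides |G| = 12.
Closing under the operation: H = {e, (1 2)(3 4), (1 3)(2 4), (1 4)(2 3)}, so |H| = 4.

4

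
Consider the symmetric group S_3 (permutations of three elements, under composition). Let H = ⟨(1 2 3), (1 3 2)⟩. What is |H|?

3

|⟨(1 2 3)⟩| = 3 and |⟨(1 3 2)⟩| = 3, so |H| is a multiple of lcm(3, 3) = 3 and divides |G| = 6.
Closing under the operation: H = {e, (1 2 3), (1 3 2)}, so |H| = 3.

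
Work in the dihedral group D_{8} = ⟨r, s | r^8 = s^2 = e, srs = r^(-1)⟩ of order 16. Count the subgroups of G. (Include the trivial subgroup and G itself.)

19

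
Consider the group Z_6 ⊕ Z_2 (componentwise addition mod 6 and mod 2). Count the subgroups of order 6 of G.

|G| = 12 and 6 | 12, so subgroups of order 6 are possible by Lagrange.
The subgroups of order 6 are: {(0,0), (0,1), (2,0), (2,1), (4,0), (4,1)}; {(0,0), (1,0), (2,0), (3,0), (4,0), (5,0)}; {(0,0), (1,1), (2,0), (3,1), (4,0), (5,1)}.
So G has 3 subgroups of order 6.

3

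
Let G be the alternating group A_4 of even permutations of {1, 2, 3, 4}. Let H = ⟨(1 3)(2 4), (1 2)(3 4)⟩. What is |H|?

|⟨(1 3)(2 4)⟩| = 2 and |⟨(1 2)(3 4)⟩| = 2, so |H| is a multiple of lcm(2, 2) = 2 and divides |G| = 12.
Closing under the operation: H = {e, (1 2)(3 4), (1 3)(2 4), (1 4)(2 3)}, so |H| = 4.

4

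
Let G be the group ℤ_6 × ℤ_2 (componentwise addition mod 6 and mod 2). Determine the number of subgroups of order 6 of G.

3

|G| = 12 and 6 | 12, so subgroups of order 6 are possible by Lagrange.
The subgroups of order 6 are: {(0,0), (0,1), (2,0), (2,1), (4,0), (4,1)}; {(0,0), (1,0), (2,0), (3,0), (4,0), (5,0)}; {(0,0), (1,1), (2,0), (3,1), (4,0), (5,1)}.
So G has 3 subgroups of order 6.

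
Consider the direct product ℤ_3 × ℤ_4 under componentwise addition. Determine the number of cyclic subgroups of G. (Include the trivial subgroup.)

Each element a generates a cyclic subgroup ⟨a⟩; distinct elements may generate the same one (a cyclic group of order d has φ(d) generators).
Cyclic subgroups by order — order 1: 1; order 2: 1; order 3: 1; order 4: 1; order 6: 1; order 12: 1.
Total: 6.

6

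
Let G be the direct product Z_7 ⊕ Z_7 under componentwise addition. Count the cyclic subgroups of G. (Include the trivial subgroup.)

9

Group the elements of G by the cyclic subgroup they generate; each cyclic subgroup of order d accounts for φ(d) elements.
Cyclic subgroups by order — order 1: 1; order 7: 8.
Total: 9.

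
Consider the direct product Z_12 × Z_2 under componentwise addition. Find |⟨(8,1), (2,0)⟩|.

|⟨(8,1)⟩| = 6 and |⟨(2,0)⟩| = 6, so |H| is a multiple of lcm(6, 6) = 6 and divides |G| = 24.
Closing under the operation: H = {(0,0), (0,1), (2,0), (2,1), (4,0), (4,1), (6,0), (6,1), (8,0), (8,1), (10,0), (10,1)}, so |H| = 12.

12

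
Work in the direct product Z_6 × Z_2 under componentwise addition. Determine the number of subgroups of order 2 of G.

|G| = 12 and 2 | 12, so subgroups of order 2 are possible by Lagrange.
The subgroups of order 2 are: {(0,0), (0,1)}; {(0,0), (3,0)}; {(0,0), (3,1)}.
So G has 3 subgroups of order 2.

3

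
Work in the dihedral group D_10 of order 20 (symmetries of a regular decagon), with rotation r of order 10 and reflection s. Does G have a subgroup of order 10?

10 | 20. A subgroup of order 10 is {e, r, r^2, r^3, r^4, r^5, r^6, r^7, r^8, r^9}.

Yes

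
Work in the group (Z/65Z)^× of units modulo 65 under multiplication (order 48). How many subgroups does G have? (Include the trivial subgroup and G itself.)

30

|G| = 48, so by Lagrange every subgroup order divides 48. Divisors: 1, 2, 3, 4, 6, 8, 12, 16, 24, 48.
Subgroups by order — order 1: 1; order 2: 3; order 3: 1; order 4: 7; order 6: 3; order 8: 3; order 12: 7; order 16: 1; order 24: 3; order 48: 1.
Total: 1 + 3 + 1 + 7 + 3 + 3 + 7 + 1 + 3 + 1 = 30.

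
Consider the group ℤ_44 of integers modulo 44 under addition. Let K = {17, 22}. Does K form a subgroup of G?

No

The identity 0 ∉ K, so K is not a subgroup.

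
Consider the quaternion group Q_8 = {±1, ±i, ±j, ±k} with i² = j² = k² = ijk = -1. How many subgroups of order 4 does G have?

3

|G| = 8 and 4 | 8, so subgroups of order 4 are possible by Lagrange.
The subgroups of order 4 are: {1, -1, i, -i}; {1, -1, j, -j}; {1, -1, k, -k}.
So G has 3 subgroups of order 4.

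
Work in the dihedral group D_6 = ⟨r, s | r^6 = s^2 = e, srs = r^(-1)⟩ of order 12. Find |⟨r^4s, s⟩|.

|⟨r^4s⟩| = 2 and |⟨s⟩| = 2, so |H| is a multiple of lcm(2, 2) = 2 and divides |G| = 12.
Closing under the operation: H = {e, r^2, r^4, s, r^2s, r^4s}, so |H| = 6.

6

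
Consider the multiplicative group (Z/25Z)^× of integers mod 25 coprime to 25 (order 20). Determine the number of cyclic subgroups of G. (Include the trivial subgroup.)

Each element a generates a cyclic subgroup ⟨a⟩; distinct elements may generate the same one (a cyclic group of order d has φ(d) generators).
Cyclic subgroups by order — order 1: 1; order 2: 1; order 4: 1; order 5: 1; order 10: 1; order 20: 1.
Total: 6.

6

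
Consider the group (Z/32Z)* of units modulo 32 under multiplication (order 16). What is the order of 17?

2

Compute successive powers of 17 mod 32: 17, 1; 17^2 ≡ 1 (mod 32).
So |⟨17⟩| = 2.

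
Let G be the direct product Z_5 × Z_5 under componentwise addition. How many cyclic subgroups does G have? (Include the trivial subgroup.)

A cyclic subgroup of order d is generated by each of its φ(d) elements of order d, so the cyclic subgroups of order d number (#elements of order d)/φ(d).
Cyclic subgroups by order — order 1: 1; order 5: 6.
Total: 7.

7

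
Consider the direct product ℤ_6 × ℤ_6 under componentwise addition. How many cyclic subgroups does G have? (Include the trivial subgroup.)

Each element a generates a cyclic subgroup ⟨a⟩; distinct elements may generate the same one (a cyclic group of order d has φ(d) generators).
Cyclic subgroups by order — order 1: 1; order 2: 3; order 3: 4; order 6: 12.
Total: 20.

20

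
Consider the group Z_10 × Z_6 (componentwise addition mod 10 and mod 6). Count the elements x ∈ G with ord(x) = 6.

6

An element (a,b) has order lcm(ord(a), ord(b)); count pairs with lcm equal to 6.
Enumerating gives 6 such elements.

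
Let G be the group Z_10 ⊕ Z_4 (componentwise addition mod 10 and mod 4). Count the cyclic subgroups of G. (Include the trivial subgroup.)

Each element a generates a cyclic subgroup ⟨a⟩; distinct elements may generate the same one (a cyclic group of order d has φ(d) generators).
Cyclic subgroups by order — order 1: 1; order 2: 3; order 4: 2; order 5: 1; order 10: 3; order 20: 2.
Total: 12.

12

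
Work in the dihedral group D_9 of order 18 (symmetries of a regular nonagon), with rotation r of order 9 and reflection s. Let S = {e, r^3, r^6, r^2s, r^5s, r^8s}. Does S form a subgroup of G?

|S| = 6 divides |G| = 18, consistent with Lagrange.
S contains the identity, every element's inverse is in S, and S is closed under ·: it is a subgroup.

Yes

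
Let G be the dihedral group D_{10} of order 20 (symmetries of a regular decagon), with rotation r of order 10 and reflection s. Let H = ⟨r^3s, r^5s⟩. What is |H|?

10

|⟨r^3s⟩| = 2 and |⟨r^5s⟩| = 2, so |H| is a multiple of lcm(2, 2) = 2 and divides |G| = 20.
Closing under the operation: H = {e, r^2, r^4, r^6, r^8, rs, r^3s, r^5s, r^7s, r^9s}, so |H| = 10.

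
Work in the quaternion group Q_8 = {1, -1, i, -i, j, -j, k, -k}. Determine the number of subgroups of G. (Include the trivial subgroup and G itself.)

6

|G| = 8, so by Lagrange every subgroup order divides 8. Divisors: 1, 2, 4, 8.
Subgroups by order — order 1: 1; order 2: 1; order 4: 3; order 8: 1.
Total: 1 + 1 + 3 + 1 = 6.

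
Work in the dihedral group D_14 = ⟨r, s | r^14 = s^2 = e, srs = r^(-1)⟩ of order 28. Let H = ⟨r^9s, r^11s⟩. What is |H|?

14

|⟨r^9s⟩| = 2 and |⟨r^11s⟩| = 2, so |H| is a multiple of lcm(2, 2) = 2 and divides |G| = 28.
Closing under the operation: H = {e, r^2, r^4, r^6, r^8, r^10, r^12, rs, r^3s, r^5s, r^7s, r^9s, r^11s, r^13s}, so |H| = 14.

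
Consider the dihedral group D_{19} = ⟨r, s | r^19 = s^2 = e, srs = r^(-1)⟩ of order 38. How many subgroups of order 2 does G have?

19

|G| = 38 and 2 | 38, so subgroups of order 2 are possible by Lagrange.
The subgroups of order 2 are: {e, r^10s}; {e, r^11s}; {e, r^12s}; {e, r^13s}; … (19 in all).
So G has 19 subgroups of order 2.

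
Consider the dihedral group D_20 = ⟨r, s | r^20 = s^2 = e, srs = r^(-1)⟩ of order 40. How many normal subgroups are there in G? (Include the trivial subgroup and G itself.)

G has 48 subgroups. Checking conjugation-invariance by order — order 1: 1/1 normal; order 2: 1/21 normal; order 4: 1/11 normal; order 5: 1/1 normal; order 8: 0/5 normal; order 10: 1/5 normal; order 20: 3/3 normal; order 40: 1/1 normal.
Total normal subgroups: 9.

9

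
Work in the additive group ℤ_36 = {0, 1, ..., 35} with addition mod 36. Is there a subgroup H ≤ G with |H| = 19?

No

19 does not divide |G| = 36, so by Lagrange no subgroup of order 19 exists.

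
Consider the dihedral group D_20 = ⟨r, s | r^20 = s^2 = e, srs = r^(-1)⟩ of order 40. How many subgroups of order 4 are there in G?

11

|G| = 40 and 4 | 40, so subgroups of order 4 are possible by Lagrange.
The subgroups of order 4 are: {e, r^10, s, r^10s}; {e, r^10, rs, r^11s}; {e, r^10, r^2s, r^12s}; {e, r^10, r^3s, r^13s}; … (11 in all).
So G has 11 subgroups of order 4.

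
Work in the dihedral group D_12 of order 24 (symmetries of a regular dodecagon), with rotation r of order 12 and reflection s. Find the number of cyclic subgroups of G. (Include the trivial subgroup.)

Group the elements of G by the cyclic subgroup they generate; each cyclic subgroup of order d accounts for φ(d) elements.
Cyclic subgroups by order — order 1: 1; order 2: 13; order 3: 1; order 4: 1; order 6: 1; order 12: 1.
Total: 18.

18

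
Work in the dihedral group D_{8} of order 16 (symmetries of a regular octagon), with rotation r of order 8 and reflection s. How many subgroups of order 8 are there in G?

|G| = 16 and 8 | 16, so subgroups of order 8 are possible by Lagrange.
The subgroups of order 8 are: {e, r, r^2, r^3, r^4, r^5, r^6, r^7}; {e, r^2, r^4, r^6, s, r^2s, r^4s, r^6s}; {e, r^2, r^4, r^6, rs, r^3s, r^5s, r^7s}.
So G has 3 subgroups of order 8.

3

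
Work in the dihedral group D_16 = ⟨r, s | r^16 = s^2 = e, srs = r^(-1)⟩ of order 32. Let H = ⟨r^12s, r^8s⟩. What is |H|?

|⟨r^12s⟩| = 2 and |⟨r^8s⟩| = 2, so |H| is a multiple of lcm(2, 2) = 2 and divides |G| = 32.
Closing under the operation: H = {e, r^4, r^8, r^12, s, r^4s, r^8s, r^12s}, so |H| = 8.

8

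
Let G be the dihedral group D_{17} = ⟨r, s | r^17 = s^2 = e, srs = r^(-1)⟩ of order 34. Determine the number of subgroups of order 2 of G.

17

|G| = 34 and 2 | 34, so subgroups of order 2 are possible by Lagrange.
The subgroups of order 2 are: {e, r^10s}; {e, r^11s}; {e, r^12s}; {e, r^13s}; … (17 in all).
So G has 17 subgroups of order 2.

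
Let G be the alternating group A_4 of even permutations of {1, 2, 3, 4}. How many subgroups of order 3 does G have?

|G| = 12 and 3 | 12, so subgroups of order 3 are possible by Lagrange.
The subgroups of order 3 are: {e, (1 2 3), (1 3 2)}; {e, (1 2 4), (1 4 2)}; {e, (1 3 4), (1 4 3)}; {e, (2 3 4), (2 4 3)}.
So G has 4 subgroups of order 3.

4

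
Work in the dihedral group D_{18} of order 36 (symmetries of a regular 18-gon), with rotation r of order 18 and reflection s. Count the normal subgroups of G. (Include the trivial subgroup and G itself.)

9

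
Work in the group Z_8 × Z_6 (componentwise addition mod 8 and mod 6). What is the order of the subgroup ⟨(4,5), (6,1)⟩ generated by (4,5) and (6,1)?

|⟨(4,5)⟩| = 6 and |⟨(6,1)⟩| = 12, so |H| is a multiple of lcm(6, 12) = 12 and divides |G| = 48.
Closing under the operation: H = {(0,0), (0,1), (0,2), (0,3), (0,4), (0,5), (2,0), (2,1), (2,2), (2,3), (2,4), (2,5), (4,0), (4,1), (4,2), (4,3), (4,4), (4,5), (6,0), (6,1), (6,2), (6,3), (6,4), (6,5)}, so |H| = 24.

24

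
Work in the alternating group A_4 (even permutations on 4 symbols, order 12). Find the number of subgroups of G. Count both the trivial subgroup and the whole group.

10

|G| = 12, so by Lagrange every subgroup order divides 12. Divisors: 1, 2, 3, 4, 6, 12.
Subgroups by order — order 1: 1; order 2: 3; order 3: 4; order 4: 1; order 6: 0; order 12: 1.
Total: 1 + 3 + 4 + 1 + 0 + 1 = 10.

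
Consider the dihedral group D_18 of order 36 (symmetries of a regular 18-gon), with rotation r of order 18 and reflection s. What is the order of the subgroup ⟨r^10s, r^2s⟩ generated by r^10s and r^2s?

18

|⟨r^10s⟩| = 2 and |⟨r^2s⟩| = 2, so |H| is a multiple of lcm(2, 2) = 2 and divides |G| = 36.
Closing under the operation: H = {e, r^2, r^4, r^6, r^8, r^10, r^12, r^14, r^16, s, r^2s, r^4s, r^6s, r^8s, r^10s, r^12s, r^14s, r^16s}, so |H| = 18.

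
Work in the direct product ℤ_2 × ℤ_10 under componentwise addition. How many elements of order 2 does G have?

An element (a,b) has order lcm(ord(a), ord(b)); count pairs with lcm equal to 2.
Enumerating gives 3 such elements.

3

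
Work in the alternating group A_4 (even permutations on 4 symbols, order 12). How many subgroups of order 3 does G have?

4

|G| = 12 and 3 | 12, so subgroups of order 3 are possible by Lagrange.
The subgroups of order 3 are: {e, (1 2 3), (1 3 2)}; {e, (1 2 4), (1 4 2)}; {e, (1 3 4), (1 4 3)}; {e, (2 3 4), (2 4 3)}.
So G has 4 subgroups of order 3.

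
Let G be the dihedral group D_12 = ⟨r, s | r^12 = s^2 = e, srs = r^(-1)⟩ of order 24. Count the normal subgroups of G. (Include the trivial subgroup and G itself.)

9

G has 34 subgroups. Checking conjugation-invariance by order — order 1: 1/1 normal; order 2: 1/13 normal; order 3: 1/1 normal; order 4: 1/7 normal; order 6: 1/5 normal; order 8: 0/3 normal; order 12: 3/3 normal; order 24: 1/1 normal.
Total normal subgroups: 9.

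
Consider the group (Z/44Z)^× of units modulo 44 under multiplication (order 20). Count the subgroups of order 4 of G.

1

|G| = 20 and 4 | 20, so subgroups of order 4 are possible by Lagrange.
The subgroups of order 4 are: {1, 21, 23, 43}.
So G has 1 subgroup of order 4.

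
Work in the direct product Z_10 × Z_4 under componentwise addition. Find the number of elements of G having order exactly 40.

0

An element (a,b) has order lcm(ord(a), ord(b)); count pairs with lcm equal to 40.
Enumerating gives 0 such elements.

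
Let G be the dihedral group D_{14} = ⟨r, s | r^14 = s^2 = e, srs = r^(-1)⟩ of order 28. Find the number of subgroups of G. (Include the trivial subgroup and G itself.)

28

|G| = 28, so by Lagrange every subgroup order divides 28. Divisors: 1, 2, 4, 7, 14, 28.
Subgroups by order — order 1: 1; order 2: 15; order 4: 7; order 7: 1; order 14: 3; order 28: 1.
Total: 1 + 15 + 7 + 1 + 3 + 1 = 28.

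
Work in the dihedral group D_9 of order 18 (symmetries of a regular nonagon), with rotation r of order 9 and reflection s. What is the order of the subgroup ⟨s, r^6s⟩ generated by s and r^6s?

6

|⟨s⟩| = 2 and |⟨r^6s⟩| = 2, so |H| is a multiple of lcm(2, 2) = 2 and divides |G| = 18.
Closing under the operation: H = {e, r^3, r^6, s, r^3s, r^6s}, so |H| = 6.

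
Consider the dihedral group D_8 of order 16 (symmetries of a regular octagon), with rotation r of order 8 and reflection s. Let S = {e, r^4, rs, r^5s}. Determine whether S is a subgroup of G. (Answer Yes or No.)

Yes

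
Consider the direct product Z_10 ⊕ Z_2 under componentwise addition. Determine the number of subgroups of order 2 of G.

3

|G| = 20 and 2 | 20, so subgroups of order 2 are possible by Lagrange.
The subgroups of order 2 are: {(0,0), (0,1)}; {(0,0), (5,0)}; {(0,0), (5,1)}.
So G has 3 subgroups of order 2.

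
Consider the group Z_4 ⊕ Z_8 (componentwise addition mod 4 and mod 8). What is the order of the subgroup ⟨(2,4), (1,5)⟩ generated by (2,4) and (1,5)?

16

|⟨(2,4)⟩| = 2 and |⟨(1,5)⟩| = 8, so |H| is a multiple of lcm(2, 8) = 8 and divides |G| = 32.
Closing under the operation: H = {(0,0), (0,2), (0,4), (0,6), (1,1), (1,3), (1,5), (1,7), (2,0), (2,2), (2,4), (2,6), (3,1), (3,3), (3,5), (3,7)}, so |H| = 16.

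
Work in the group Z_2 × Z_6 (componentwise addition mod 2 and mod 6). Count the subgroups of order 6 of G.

|G| = 12 and 6 | 12, so subgroups of order 6 are possible by Lagrange.
The subgroups of order 6 are: {(0,0), (0,1), (0,2), (0,3), (0,4), (0,5)}; {(0,0), (0,2), (0,4), (1,0), (1,2), (1,4)}; {(0,0), (0,2), (0,4), (1,1), (1,3), (1,5)}.
So G has 3 subgroups of order 6.

3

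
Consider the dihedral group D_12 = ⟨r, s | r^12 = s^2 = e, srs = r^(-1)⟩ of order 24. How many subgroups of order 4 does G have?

|G| = 24 and 4 | 24, so subgroups of order 4 are possible by Lagrange.
The subgroups of order 4 are: {e, r^6, r^4s, r^10s}; {e, r^6, r^5s, r^11s}; {e, r^6, r^2s, r^8s}; {e, r^3, r^6, r^9}; … (7 in all).
So G has 7 subgroups of order 4.

7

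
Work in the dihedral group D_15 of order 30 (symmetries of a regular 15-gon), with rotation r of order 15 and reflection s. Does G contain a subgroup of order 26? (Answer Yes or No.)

26 does not divide |G| = 30, so by Lagrange no subgroup of order 26 exists.

No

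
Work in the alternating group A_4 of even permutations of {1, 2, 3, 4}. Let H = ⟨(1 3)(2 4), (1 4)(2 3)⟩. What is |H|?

4

|⟨(1 3)(2 4)⟩| = 2 and |⟨(1 4)(2 3)⟩| = 2, so |H| is a multiple of lcm(2, 2) = 2 and divides |G| = 12.
Closing under the operation: H = {e, (1 2)(3 4), (1 3)(2 4), (1 4)(2 3)}, so |H| = 4.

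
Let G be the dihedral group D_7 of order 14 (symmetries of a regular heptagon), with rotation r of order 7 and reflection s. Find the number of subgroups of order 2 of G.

|G| = 14 and 2 | 14, so subgroups of order 2 are possible by Lagrange.
The subgroups of order 2 are: {e, r^2s}; {e, r^3s}; {e, r^4s}; {e, r^5s}; … (7 in all).
So G has 7 subgroups of order 2.

7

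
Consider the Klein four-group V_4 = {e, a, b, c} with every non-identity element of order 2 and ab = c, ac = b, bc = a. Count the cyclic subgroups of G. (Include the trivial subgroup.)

4

Each element a generates a cyclic subgroup ⟨a⟩; distinct elements may generate the same one (a cyclic group of order d has φ(d) generators).
Cyclic subgroups by order — order 1: 1; order 2: 3.
Total: 4.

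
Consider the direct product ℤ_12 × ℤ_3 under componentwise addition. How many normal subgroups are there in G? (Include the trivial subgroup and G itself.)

18

G is abelian, so every subgroup is normal.
G has 18 subgroups in total, hence 18 normal subgroups.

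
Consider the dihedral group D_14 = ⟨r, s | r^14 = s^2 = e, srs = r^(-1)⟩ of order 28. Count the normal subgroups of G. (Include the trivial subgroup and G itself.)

7

G has 28 subgroups. Checking conjugation-invariance by order — order 1: 1/1 normal; order 2: 1/15 normal; order 4: 0/7 normal; order 7: 1/1 normal; order 14: 3/3 normal; order 28: 1/1 normal.
Total normal subgroups: 7.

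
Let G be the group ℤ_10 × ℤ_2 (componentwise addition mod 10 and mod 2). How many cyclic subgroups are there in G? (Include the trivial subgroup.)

Group the elements of G by the cyclic subgroup they generate; each cyclic subgroup of order d accounts for φ(d) elements.
Cyclic subgroups by order — order 1: 1; order 2: 3; order 5: 1; order 10: 3.
Total: 8.

8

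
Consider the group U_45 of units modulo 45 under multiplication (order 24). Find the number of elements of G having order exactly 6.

The elements of order 6 are: 4, 11, 14, 29, 34, 41.
That's 6.

6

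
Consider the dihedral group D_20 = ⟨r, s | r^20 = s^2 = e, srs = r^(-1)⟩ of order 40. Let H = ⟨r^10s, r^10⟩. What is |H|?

|⟨r^10s⟩| = 2 and |⟨r^10⟩| = 2, so |H| is a multiple of lcm(2, 2) = 2 and divides |G| = 40.
Closing under the operation: H = {e, r^10, s, r^10s}, so |H| = 4.

4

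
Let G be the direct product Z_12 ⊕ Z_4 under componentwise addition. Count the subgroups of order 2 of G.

|G| = 48 and 2 | 48, so subgroups of order 2 are possible by Lagrange.
The subgroups of order 2 are: {(0,0), (0,2)}; {(0,0), (6,0)}; {(0,0), (6,2)}.
So G has 3 subgroups of order 2.

3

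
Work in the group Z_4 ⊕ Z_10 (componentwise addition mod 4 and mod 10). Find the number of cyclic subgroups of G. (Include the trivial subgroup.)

12

A cyclic subgroup of order d is generated by each of its φ(d) elements of order d, so the cyclic subgroups of order d number (#elements of order d)/φ(d).
Cyclic subgroups by order — order 1: 1; order 2: 3; order 4: 2; order 5: 1; order 10: 3; order 20: 2.
Total: 12.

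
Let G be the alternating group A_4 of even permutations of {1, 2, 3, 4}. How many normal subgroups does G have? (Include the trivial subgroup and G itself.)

3

G has 10 subgroups. Checking conjugation-invariance by order — order 1: 1/1 normal; order 2: 0/3 normal; order 3: 0/4 normal; order 4: 1/1 normal; order 12: 1/1 normal.
Total normal subgroups: 3.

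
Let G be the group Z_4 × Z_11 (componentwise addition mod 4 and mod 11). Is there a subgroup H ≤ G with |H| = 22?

Yes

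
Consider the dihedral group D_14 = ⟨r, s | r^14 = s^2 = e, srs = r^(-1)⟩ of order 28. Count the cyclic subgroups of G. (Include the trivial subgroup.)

18

Group the elements of G by the cyclic subgroup they generate; each cyclic subgroup of order d accounts for φ(d) elements.
Cyclic subgroups by order — order 1: 1; order 2: 15; order 7: 1; order 14: 1.
Total: 18.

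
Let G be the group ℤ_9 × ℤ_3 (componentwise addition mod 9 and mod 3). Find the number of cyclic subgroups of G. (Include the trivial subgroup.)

8

A cyclic subgroup of order d is generated by each of its φ(d) elements of order d, so the cyclic subgroups of order d number (#elements of order d)/φ(d).
Cyclic subgroups by order — order 1: 1; order 3: 4; order 9: 3.
Total: 8.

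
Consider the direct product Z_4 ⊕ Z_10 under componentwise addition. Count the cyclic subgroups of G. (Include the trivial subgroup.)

12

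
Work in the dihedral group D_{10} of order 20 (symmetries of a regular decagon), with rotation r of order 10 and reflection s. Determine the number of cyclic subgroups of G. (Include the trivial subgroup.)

14

A cyclic subgroup of order d is generated by each of its φ(d) elements of order d, so the cyclic subgroups of order d number (#elements of order d)/φ(d).
Cyclic subgroups by order — order 1: 1; order 2: 11; order 5: 1; order 10: 1.
Total: 14.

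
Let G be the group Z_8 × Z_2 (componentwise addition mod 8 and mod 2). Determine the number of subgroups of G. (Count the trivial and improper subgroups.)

11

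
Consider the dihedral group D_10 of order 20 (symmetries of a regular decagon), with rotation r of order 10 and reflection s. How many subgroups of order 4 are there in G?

5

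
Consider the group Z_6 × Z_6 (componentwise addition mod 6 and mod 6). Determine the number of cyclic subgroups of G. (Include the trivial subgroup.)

A cyclic subgroup of order d is generated by each of its φ(d) elements of order d, so the cyclic subgroups of order d number (#elements of order d)/φ(d).
Cyclic subgroups by order — order 1: 1; order 2: 3; order 3: 4; order 6: 12.
Total: 20.

20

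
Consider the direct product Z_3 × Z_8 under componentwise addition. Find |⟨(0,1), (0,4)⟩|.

|⟨(0,1)⟩| = 8 and |⟨(0,4)⟩| = 2, so |H| is a multiple of lcm(8, 2) = 8 and divides |G| = 24.
Closing under the operation: H = {(0,0), (0,1), (0,2), (0,3), (0,4), (0,5), (0,6), (0,7)}, so |H| = 8.

8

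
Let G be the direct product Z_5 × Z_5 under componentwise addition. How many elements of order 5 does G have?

24

An element (a,b) has order lcm(ord(a), ord(b)); count pairs with lcm equal to 5.
Enumerating gives 24 such elements.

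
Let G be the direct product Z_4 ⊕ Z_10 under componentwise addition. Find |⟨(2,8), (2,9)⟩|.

|⟨(2,8)⟩| = 10 and |⟨(2,9)⟩| = 10, so |H| is a multiple of lcm(10, 10) = 10 and divides |G| = 40.
Closing under the operation: H = {(0,0), (0,1), (0,2), (0,3), (0,4), (0,5), (0,6), (0,7), (0,8), (0,9), (2,0), (2,1), (2,2), (2,3), (2,4), (2,5), (2,6), (2,7), (2,8), (2,9)}, so |H| = 20.

20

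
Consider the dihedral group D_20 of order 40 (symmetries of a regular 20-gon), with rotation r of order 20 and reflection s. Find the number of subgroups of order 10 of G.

5

|G| = 40 and 10 | 40, so subgroups of order 10 are possible by Lagrange.
The subgroups of order 10 are: {e, r^2, r^4, r^6, r^8, r^10, r^12, r^14, r^16, r^18}; {e, r^4, r^8, r^12, r^16, r^2s, r^6s, r^10s, r^14s, r^18s}; {e, r^4, r^8, r^12, r^16, r^3s, r^7s, r^11s, r^15s, r^19s}; {e, r^4, r^8, r^12, r^16, s, r^4s, r^8s, r^12s, r^16s}; … (5 in all).
So G has 5 subgroups of order 10.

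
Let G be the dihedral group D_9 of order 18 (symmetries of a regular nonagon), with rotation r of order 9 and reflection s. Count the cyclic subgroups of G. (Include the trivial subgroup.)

Group the elements of G by the cyclic subgroup they generate; each cyclic subgroup of order d accounts for φ(d) elements.
Cyclic subgroups by order — order 1: 1; order 2: 9; order 3: 1; order 9: 1.
Total: 12.

12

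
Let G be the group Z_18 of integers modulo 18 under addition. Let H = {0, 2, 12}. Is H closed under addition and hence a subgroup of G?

No

2 ∈ H but its inverse 16 ∉ H, so H is not a subgroup.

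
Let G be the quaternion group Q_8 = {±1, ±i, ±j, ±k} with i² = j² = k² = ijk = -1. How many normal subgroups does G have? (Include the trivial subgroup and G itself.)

6

G has 6 subgroups. Checking conjugation-invariance by order — order 1: 1/1 normal; order 2: 1/1 normal; order 4: 3/3 normal; order 8: 1/1 normal.
Total normal subgroups: 6.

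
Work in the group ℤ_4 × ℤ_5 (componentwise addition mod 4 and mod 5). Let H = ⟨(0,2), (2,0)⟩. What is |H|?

10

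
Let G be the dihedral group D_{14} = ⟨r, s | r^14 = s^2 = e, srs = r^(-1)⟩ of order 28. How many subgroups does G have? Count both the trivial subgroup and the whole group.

28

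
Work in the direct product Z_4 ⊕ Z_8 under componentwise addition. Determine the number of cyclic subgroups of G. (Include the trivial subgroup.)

14

A cyclic subgroup of order d is generated by each of its φ(d) elements of order d, so the cyclic subgroups of order d number (#elements of order d)/φ(d).
Cyclic subgroups by order — order 1: 1; order 2: 3; order 4: 6; order 8: 4.
Total: 14.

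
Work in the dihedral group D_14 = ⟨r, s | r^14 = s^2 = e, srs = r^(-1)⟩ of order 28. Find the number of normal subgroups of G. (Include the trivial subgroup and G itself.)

7

G has 28 subgroups. Checking conjugation-invariance by order — order 1: 1/1 normal; order 2: 1/15 normal; order 4: 0/7 normal; order 7: 1/1 normal; order 14: 3/3 normal; order 28: 1/1 normal.
Total normal subgroups: 7.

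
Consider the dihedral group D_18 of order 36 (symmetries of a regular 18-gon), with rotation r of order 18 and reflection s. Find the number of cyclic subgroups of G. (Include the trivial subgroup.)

24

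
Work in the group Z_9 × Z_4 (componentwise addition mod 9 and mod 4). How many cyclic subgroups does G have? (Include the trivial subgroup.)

Group the elements of G by the cyclic subgroup they generate; each cyclic subgroup of order d accounts for φ(d) elements.
Cyclic subgroups by order — order 1: 1; order 2: 1; order 3: 1; order 4: 1; order 6: 1; order 9: 1; order 12: 1; order 18: 1; order 36: 1.
Total: 9.

9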